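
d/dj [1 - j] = -1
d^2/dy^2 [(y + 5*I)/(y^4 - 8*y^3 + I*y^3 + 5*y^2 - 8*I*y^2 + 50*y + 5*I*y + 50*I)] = (12*y^5 + y^4*(-8 + 116*I) + y^3*(-122 - 184*I) + y^2*(168 - 126*I) + y*(-158 + 600*I) - 80 + 630*I)/(y^10 + y^9*(-14 + 3*I) + y^8*(39 - 42*I) + y^7*(210 + 125*I) + y^6*(-861 + 518*I) + y^5*(-1554 - 2247*I) + y^4*(5705 - 3318*I) + y^3*(8150 + 11235*I) + y^2*(-10500 + 16050*I) + y*(-15000 - 3500*I) - 5000*I)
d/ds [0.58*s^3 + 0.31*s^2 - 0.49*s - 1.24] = 1.74*s^2 + 0.62*s - 0.49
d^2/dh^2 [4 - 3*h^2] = -6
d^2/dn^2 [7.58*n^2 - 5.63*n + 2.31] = 15.1600000000000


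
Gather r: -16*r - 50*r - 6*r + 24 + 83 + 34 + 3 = 144 - 72*r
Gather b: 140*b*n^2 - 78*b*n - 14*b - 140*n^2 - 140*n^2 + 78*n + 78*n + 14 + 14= b*(140*n^2 - 78*n - 14) - 280*n^2 + 156*n + 28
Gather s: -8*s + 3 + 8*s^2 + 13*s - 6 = 8*s^2 + 5*s - 3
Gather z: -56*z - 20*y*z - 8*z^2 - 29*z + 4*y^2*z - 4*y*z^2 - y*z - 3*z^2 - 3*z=z^2*(-4*y - 11) + z*(4*y^2 - 21*y - 88)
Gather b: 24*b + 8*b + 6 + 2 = 32*b + 8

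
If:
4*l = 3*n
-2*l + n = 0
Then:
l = 0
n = 0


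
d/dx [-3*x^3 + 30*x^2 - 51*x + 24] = -9*x^2 + 60*x - 51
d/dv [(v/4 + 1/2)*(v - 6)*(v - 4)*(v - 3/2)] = v^3 - 57*v^2/8 + 8*v + 21/2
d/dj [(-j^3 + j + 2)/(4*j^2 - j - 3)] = (-(8*j - 1)*(-j^3 + j + 2) + (3*j^2 - 1)*(-4*j^2 + j + 3))/(-4*j^2 + j + 3)^2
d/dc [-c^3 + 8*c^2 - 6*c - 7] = -3*c^2 + 16*c - 6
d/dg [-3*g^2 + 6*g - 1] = 6 - 6*g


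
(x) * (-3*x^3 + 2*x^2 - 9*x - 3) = -3*x^4 + 2*x^3 - 9*x^2 - 3*x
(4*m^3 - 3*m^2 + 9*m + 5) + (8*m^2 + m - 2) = 4*m^3 + 5*m^2 + 10*m + 3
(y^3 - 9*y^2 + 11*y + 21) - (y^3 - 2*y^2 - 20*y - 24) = -7*y^2 + 31*y + 45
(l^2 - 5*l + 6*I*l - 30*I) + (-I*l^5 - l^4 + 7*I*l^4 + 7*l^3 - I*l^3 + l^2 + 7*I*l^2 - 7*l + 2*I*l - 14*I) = -I*l^5 - l^4 + 7*I*l^4 + 7*l^3 - I*l^3 + 2*l^2 + 7*I*l^2 - 12*l + 8*I*l - 44*I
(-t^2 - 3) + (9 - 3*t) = -t^2 - 3*t + 6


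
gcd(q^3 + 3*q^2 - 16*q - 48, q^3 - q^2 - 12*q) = q^2 - q - 12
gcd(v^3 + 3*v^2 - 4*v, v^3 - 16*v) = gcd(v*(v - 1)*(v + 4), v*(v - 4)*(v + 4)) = v^2 + 4*v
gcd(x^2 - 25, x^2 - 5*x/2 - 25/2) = x - 5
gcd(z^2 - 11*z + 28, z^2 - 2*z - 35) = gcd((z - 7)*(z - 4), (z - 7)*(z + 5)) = z - 7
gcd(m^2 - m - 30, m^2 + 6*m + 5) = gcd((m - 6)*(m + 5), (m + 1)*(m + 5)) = m + 5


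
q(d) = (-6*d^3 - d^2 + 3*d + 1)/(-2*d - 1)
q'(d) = (-18*d^2 - 2*d + 3)/(-2*d - 1) + 2*(-6*d^3 - d^2 + 3*d + 1)/(-2*d - 1)^2 = 6*d - 1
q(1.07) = 1.36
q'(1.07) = 5.42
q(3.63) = 34.90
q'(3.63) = 20.78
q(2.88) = 21.00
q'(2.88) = 16.28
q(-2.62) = 22.21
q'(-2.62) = -16.72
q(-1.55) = 7.76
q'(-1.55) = -10.30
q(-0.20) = -0.68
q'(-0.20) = -2.20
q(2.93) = 21.82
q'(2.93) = 16.58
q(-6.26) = 122.82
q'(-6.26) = -38.56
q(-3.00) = 29.00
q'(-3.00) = -19.00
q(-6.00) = 113.00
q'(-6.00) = -37.00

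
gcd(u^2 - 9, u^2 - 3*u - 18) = u + 3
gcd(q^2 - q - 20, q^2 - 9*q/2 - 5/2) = q - 5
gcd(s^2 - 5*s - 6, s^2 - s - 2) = s + 1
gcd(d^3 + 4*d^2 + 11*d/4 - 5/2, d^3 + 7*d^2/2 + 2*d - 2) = d^2 + 3*d/2 - 1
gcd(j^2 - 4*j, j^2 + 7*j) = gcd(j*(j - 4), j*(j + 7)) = j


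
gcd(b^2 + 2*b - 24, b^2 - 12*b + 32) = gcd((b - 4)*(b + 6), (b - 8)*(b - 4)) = b - 4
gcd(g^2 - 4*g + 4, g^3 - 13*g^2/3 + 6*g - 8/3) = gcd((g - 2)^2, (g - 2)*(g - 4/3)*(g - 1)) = g - 2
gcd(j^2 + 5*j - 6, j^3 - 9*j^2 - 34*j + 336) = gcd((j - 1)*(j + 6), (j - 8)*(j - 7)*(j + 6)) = j + 6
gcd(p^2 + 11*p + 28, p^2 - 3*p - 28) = p + 4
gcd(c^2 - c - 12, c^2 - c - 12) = c^2 - c - 12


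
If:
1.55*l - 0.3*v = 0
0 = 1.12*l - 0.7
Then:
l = 0.62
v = 3.23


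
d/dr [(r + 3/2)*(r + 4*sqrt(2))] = 2*r + 3/2 + 4*sqrt(2)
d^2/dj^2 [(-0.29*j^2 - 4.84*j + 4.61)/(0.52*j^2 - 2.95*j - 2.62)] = (1.11022302462516e-16*j^4 - 3.507192*j^3 + 5.10868799999999*j^2 - 81.994536*j + 163.633746)/(0.140608*j^6 - 2.39304*j^5 + 11.450556*j^4 - 1.55789500000001*j^3 - 57.693186*j^2 - 60.74994*j - 17.984728)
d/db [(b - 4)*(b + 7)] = 2*b + 3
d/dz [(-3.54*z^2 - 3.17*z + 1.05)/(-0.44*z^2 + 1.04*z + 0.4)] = (-5.0764*z^2 - 1.908*z - 2.36)/(0.1936*z^4 - 0.9152*z^3 + 0.7296*z^2 + 0.832*z + 0.16)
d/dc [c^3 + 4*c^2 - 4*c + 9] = 3*c^2 + 8*c - 4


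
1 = 1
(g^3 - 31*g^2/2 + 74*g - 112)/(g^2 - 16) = (g^2 - 23*g/2 + 28)/(g + 4)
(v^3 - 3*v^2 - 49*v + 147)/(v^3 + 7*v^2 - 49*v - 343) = (v - 3)/(v + 7)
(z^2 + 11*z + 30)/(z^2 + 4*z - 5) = (z + 6)/(z - 1)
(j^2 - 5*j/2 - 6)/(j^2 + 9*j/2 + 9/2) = (j - 4)/(j + 3)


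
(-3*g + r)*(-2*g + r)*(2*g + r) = 12*g^3 - 4*g^2*r - 3*g*r^2 + r^3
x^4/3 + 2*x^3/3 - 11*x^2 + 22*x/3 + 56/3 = (x/3 + 1/3)*(x - 4)*(x - 2)*(x + 7)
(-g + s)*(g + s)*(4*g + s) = -4*g^3 - g^2*s + 4*g*s^2 + s^3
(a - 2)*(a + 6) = a^2 + 4*a - 12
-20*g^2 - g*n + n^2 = (-5*g + n)*(4*g + n)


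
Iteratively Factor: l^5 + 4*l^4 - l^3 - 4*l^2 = (l)*(l^4 + 4*l^3 - l^2 - 4*l) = l*(l - 1)*(l^3 + 5*l^2 + 4*l) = l*(l - 1)*(l + 1)*(l^2 + 4*l) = l*(l - 1)*(l + 1)*(l + 4)*(l)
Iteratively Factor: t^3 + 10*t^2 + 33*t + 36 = (t + 3)*(t^2 + 7*t + 12) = (t + 3)^2*(t + 4)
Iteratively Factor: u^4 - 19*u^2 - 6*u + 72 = (u + 3)*(u^3 - 3*u^2 - 10*u + 24) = (u - 2)*(u + 3)*(u^2 - u - 12) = (u - 4)*(u - 2)*(u + 3)*(u + 3)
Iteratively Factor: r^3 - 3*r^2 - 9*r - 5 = (r - 5)*(r^2 + 2*r + 1) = (r - 5)*(r + 1)*(r + 1)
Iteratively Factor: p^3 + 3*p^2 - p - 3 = (p + 3)*(p^2 - 1) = (p - 1)*(p + 3)*(p + 1)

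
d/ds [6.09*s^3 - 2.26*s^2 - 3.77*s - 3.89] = 18.27*s^2 - 4.52*s - 3.77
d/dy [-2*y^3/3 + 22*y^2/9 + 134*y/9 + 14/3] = -2*y^2 + 44*y/9 + 134/9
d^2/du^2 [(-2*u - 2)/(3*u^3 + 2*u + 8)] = 4*(-(u + 1)*(9*u^2 + 2)^2 + (9*u^2 + 9*u*(u + 1) + 2)*(3*u^3 + 2*u + 8))/(3*u^3 + 2*u + 8)^3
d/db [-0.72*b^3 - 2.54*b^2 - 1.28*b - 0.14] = -2.16*b^2 - 5.08*b - 1.28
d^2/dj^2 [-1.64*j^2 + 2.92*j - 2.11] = -3.28000000000000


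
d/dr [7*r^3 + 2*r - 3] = 21*r^2 + 2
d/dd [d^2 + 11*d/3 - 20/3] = 2*d + 11/3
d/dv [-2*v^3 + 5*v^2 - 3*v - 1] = -6*v^2 + 10*v - 3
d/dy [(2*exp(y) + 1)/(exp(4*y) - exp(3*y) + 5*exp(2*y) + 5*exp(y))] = (-6*exp(4*y) - 7*exp(2*y) - 10*exp(y) - 5)*exp(-y)/(exp(6*y) - 2*exp(5*y) + 11*exp(4*y) + 15*exp(2*y) + 50*exp(y) + 25)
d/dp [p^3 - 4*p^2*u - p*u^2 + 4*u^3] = 3*p^2 - 8*p*u - u^2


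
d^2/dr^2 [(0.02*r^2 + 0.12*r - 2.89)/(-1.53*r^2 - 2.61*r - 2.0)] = (5.55111512312578e-17*r^4 - 0.402084*r^3 + 40.958406*r^2 + 71.447022*r + 22.779938)/(3.581577*r^6 + 18.329247*r^5 + 45.312939*r^4 + 65.699181*r^3 + 59.2326*r^2 + 31.32*r + 8.0)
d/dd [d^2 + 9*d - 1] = 2*d + 9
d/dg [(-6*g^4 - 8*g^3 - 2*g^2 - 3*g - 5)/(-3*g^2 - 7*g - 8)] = (36*g^5 + 150*g^4 + 304*g^3 + 197*g^2 + 2*g - 11)/(9*g^4 + 42*g^3 + 97*g^2 + 112*g + 64)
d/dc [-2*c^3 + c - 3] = 1 - 6*c^2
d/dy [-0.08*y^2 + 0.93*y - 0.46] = 0.93 - 0.16*y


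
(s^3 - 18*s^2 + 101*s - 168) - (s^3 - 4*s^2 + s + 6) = -14*s^2 + 100*s - 174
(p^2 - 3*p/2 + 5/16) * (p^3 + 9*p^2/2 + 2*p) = p^5 + 3*p^4 - 71*p^3/16 - 51*p^2/32 + 5*p/8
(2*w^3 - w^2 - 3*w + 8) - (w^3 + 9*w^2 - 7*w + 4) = w^3 - 10*w^2 + 4*w + 4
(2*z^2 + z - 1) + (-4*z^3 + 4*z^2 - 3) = -4*z^3 + 6*z^2 + z - 4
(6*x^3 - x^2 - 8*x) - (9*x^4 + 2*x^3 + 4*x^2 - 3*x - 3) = -9*x^4 + 4*x^3 - 5*x^2 - 5*x + 3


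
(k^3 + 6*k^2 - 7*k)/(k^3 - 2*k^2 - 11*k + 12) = k*(k + 7)/(k^2 - k - 12)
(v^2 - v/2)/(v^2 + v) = (v - 1/2)/(v + 1)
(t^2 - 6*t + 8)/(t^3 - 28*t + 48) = 1/(t + 6)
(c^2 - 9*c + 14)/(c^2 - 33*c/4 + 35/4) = 4*(c - 2)/(4*c - 5)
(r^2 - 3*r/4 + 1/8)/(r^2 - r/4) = (r - 1/2)/r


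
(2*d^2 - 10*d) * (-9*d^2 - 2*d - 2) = -18*d^4 + 86*d^3 + 16*d^2 + 20*d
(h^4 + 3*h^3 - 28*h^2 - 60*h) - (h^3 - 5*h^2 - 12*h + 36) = h^4 + 2*h^3 - 23*h^2 - 48*h - 36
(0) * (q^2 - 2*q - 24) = 0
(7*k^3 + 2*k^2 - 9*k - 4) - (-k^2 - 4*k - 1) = 7*k^3 + 3*k^2 - 5*k - 3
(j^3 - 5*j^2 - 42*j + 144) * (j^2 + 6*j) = j^5 + j^4 - 72*j^3 - 108*j^2 + 864*j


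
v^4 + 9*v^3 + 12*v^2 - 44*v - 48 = (v - 2)*(v + 1)*(v + 4)*(v + 6)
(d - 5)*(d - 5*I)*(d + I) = d^3 - 5*d^2 - 4*I*d^2 + 5*d + 20*I*d - 25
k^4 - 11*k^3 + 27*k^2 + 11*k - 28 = (k - 7)*(k - 4)*(k - 1)*(k + 1)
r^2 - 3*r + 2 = (r - 2)*(r - 1)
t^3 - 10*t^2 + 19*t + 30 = (t - 6)*(t - 5)*(t + 1)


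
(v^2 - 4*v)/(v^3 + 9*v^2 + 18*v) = (v - 4)/(v^2 + 9*v + 18)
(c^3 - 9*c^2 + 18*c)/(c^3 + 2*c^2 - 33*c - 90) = c*(c - 3)/(c^2 + 8*c + 15)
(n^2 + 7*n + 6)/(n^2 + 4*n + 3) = (n + 6)/(n + 3)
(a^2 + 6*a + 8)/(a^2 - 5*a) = (a^2 + 6*a + 8)/(a*(a - 5))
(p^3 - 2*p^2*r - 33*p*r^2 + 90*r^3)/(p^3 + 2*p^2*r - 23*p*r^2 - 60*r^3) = (p^2 + 3*p*r - 18*r^2)/(p^2 + 7*p*r + 12*r^2)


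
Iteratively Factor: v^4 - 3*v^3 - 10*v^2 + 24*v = (v - 2)*(v^3 - v^2 - 12*v) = (v - 2)*(v + 3)*(v^2 - 4*v) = (v - 4)*(v - 2)*(v + 3)*(v)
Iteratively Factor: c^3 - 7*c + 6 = (c + 3)*(c^2 - 3*c + 2) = (c - 2)*(c + 3)*(c - 1)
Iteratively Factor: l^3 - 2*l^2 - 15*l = (l)*(l^2 - 2*l - 15) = l*(l - 5)*(l + 3)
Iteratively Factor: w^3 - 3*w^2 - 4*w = (w)*(w^2 - 3*w - 4) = w*(w - 4)*(w + 1)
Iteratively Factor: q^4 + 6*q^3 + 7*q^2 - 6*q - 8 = (q + 4)*(q^3 + 2*q^2 - q - 2) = (q + 2)*(q + 4)*(q^2 - 1) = (q + 1)*(q + 2)*(q + 4)*(q - 1)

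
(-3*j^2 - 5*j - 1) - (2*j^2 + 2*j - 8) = -5*j^2 - 7*j + 7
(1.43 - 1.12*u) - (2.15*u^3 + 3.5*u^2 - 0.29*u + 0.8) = -2.15*u^3 - 3.5*u^2 - 0.83*u + 0.63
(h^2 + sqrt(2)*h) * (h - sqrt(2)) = h^3 - 2*h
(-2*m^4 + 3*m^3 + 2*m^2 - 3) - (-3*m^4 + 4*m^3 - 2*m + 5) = m^4 - m^3 + 2*m^2 + 2*m - 8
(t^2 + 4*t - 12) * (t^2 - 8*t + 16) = t^4 - 4*t^3 - 28*t^2 + 160*t - 192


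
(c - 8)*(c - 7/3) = c^2 - 31*c/3 + 56/3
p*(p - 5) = p^2 - 5*p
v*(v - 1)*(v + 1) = v^3 - v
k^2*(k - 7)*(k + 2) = k^4 - 5*k^3 - 14*k^2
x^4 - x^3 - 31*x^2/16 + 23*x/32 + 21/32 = (x - 7/4)*(x - 3/4)*(x + 1/2)*(x + 1)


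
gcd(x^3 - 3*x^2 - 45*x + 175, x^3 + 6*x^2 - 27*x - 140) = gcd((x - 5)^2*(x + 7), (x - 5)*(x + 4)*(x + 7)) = x^2 + 2*x - 35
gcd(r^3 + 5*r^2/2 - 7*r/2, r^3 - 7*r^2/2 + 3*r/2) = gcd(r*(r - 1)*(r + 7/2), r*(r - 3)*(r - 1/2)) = r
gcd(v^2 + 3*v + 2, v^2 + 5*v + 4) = v + 1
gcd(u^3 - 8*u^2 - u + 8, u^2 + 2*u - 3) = u - 1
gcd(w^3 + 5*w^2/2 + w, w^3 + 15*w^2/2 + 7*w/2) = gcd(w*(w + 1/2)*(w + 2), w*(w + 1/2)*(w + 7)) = w^2 + w/2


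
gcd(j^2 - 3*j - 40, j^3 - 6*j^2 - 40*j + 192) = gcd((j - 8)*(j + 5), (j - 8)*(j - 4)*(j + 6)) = j - 8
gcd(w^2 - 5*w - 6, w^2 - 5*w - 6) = w^2 - 5*w - 6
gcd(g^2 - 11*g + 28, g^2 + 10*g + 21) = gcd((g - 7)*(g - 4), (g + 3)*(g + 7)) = 1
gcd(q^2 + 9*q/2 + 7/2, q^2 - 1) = q + 1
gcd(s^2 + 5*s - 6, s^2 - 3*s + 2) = s - 1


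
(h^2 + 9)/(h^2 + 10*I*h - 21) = (h - 3*I)/(h + 7*I)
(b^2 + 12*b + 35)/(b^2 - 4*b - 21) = (b^2 + 12*b + 35)/(b^2 - 4*b - 21)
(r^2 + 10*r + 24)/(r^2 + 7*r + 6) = (r + 4)/(r + 1)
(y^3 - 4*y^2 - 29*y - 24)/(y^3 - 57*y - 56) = (y + 3)/(y + 7)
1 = 1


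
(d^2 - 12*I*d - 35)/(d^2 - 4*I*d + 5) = (d - 7*I)/(d + I)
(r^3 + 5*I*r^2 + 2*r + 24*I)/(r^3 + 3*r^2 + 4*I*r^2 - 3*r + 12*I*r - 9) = (r^2 + 2*I*r + 8)/(r^2 + r*(3 + I) + 3*I)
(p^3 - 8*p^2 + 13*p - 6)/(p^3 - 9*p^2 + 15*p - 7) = (p - 6)/(p - 7)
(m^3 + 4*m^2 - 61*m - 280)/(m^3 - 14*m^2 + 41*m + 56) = (m^2 + 12*m + 35)/(m^2 - 6*m - 7)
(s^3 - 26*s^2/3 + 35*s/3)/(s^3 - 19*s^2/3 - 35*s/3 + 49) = s*(3*s - 5)/(3*s^2 + 2*s - 21)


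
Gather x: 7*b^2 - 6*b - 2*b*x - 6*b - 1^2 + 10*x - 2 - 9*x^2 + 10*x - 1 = 7*b^2 - 12*b - 9*x^2 + x*(20 - 2*b) - 4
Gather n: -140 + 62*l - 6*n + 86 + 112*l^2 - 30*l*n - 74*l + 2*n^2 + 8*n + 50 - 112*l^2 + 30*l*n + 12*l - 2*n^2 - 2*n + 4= 0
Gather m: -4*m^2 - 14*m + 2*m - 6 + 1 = -4*m^2 - 12*m - 5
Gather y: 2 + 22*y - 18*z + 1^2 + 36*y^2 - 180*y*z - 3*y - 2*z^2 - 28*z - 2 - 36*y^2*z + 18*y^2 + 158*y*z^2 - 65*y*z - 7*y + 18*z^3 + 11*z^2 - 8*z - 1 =y^2*(54 - 36*z) + y*(158*z^2 - 245*z + 12) + 18*z^3 + 9*z^2 - 54*z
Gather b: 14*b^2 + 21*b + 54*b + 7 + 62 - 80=14*b^2 + 75*b - 11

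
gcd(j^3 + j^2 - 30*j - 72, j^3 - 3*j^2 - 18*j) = j^2 - 3*j - 18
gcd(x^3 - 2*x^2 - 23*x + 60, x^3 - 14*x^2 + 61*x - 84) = x^2 - 7*x + 12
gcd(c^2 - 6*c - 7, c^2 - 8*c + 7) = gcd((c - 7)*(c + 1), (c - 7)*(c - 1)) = c - 7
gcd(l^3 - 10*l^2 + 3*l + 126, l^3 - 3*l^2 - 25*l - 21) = l^2 - 4*l - 21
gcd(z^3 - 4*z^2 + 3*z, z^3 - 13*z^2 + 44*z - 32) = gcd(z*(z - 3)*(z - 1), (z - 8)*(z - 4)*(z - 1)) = z - 1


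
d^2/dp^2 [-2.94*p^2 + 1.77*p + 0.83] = -5.88000000000000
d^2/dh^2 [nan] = 0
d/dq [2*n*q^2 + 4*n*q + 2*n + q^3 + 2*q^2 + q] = 4*n*q + 4*n + 3*q^2 + 4*q + 1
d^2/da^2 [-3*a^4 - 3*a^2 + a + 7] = -36*a^2 - 6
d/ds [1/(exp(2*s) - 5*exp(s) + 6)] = (5 - 2*exp(s))*exp(s)/(exp(2*s) - 5*exp(s) + 6)^2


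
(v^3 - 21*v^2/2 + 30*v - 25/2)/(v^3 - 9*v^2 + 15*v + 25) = (v - 1/2)/(v + 1)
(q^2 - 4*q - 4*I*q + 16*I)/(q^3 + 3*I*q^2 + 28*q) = (q - 4)/(q*(q + 7*I))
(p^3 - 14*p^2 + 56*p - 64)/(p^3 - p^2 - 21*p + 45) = (p^3 - 14*p^2 + 56*p - 64)/(p^3 - p^2 - 21*p + 45)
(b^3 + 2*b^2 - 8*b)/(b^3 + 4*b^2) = (b - 2)/b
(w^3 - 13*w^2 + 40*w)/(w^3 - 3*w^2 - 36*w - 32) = w*(w - 5)/(w^2 + 5*w + 4)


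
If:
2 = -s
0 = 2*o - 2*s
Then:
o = -2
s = -2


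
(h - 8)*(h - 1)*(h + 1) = h^3 - 8*h^2 - h + 8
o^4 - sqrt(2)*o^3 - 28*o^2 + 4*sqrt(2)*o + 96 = (o - 2)*(o + 2)*(o - 4*sqrt(2))*(o + 3*sqrt(2))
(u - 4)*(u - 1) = u^2 - 5*u + 4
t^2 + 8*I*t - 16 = (t + 4*I)^2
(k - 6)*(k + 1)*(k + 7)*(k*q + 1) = k^4*q + 2*k^3*q + k^3 - 41*k^2*q + 2*k^2 - 42*k*q - 41*k - 42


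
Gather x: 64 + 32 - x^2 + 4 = 100 - x^2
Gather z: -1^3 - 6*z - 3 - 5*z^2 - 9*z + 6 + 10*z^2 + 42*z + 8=5*z^2 + 27*z + 10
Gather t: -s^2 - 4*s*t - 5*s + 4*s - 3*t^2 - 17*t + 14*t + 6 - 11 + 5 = -s^2 - s - 3*t^2 + t*(-4*s - 3)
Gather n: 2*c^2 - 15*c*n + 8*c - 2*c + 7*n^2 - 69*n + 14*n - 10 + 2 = 2*c^2 + 6*c + 7*n^2 + n*(-15*c - 55) - 8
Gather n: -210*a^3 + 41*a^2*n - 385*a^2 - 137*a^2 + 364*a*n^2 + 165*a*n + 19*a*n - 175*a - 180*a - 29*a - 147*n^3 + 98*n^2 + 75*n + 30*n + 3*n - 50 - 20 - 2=-210*a^3 - 522*a^2 - 384*a - 147*n^3 + n^2*(364*a + 98) + n*(41*a^2 + 184*a + 108) - 72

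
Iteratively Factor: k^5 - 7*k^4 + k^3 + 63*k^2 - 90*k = (k - 5)*(k^4 - 2*k^3 - 9*k^2 + 18*k) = k*(k - 5)*(k^3 - 2*k^2 - 9*k + 18) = k*(k - 5)*(k + 3)*(k^2 - 5*k + 6) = k*(k - 5)*(k - 3)*(k + 3)*(k - 2)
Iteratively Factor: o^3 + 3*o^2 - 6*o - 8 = (o + 4)*(o^2 - o - 2) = (o - 2)*(o + 4)*(o + 1)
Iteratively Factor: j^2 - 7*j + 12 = (j - 3)*(j - 4)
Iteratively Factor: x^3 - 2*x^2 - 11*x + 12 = (x - 1)*(x^2 - x - 12) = (x - 4)*(x - 1)*(x + 3)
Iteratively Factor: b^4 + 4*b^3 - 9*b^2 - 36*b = (b + 4)*(b^3 - 9*b) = (b + 3)*(b + 4)*(b^2 - 3*b) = (b - 3)*(b + 3)*(b + 4)*(b)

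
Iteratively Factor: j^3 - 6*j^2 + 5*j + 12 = (j - 3)*(j^2 - 3*j - 4) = (j - 4)*(j - 3)*(j + 1)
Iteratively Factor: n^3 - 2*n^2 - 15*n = (n - 5)*(n^2 + 3*n) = n*(n - 5)*(n + 3)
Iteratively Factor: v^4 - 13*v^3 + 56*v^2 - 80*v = (v)*(v^3 - 13*v^2 + 56*v - 80) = v*(v - 4)*(v^2 - 9*v + 20) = v*(v - 5)*(v - 4)*(v - 4)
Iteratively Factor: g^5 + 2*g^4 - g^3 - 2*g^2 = (g + 1)*(g^4 + g^3 - 2*g^2) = (g - 1)*(g + 1)*(g^3 + 2*g^2) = (g - 1)*(g + 1)*(g + 2)*(g^2) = g*(g - 1)*(g + 1)*(g + 2)*(g)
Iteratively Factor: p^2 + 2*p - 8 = (p + 4)*(p - 2)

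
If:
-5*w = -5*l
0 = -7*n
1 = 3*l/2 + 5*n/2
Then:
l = 2/3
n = 0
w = 2/3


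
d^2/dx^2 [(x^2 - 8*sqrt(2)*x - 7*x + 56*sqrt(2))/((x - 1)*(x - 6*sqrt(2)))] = 4*(-3*x^3 - sqrt(2)*x^3 + 75*sqrt(2)*x^2 - 864*x - 21*sqrt(2)*x + 72 + 1735*sqrt(2))/(x^6 - 18*sqrt(2)*x^5 - 3*x^5 + 54*sqrt(2)*x^4 + 219*x^4 - 486*sqrt(2)*x^3 - 649*x^3 + 648*x^2 + 1314*sqrt(2)*x^2 - 1296*sqrt(2)*x - 216*x + 432*sqrt(2))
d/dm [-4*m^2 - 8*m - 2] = -8*m - 8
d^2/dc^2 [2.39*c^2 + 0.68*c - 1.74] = 4.78000000000000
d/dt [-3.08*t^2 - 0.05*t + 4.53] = -6.16*t - 0.05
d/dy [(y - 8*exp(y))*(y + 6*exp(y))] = -2*y*exp(y) + 2*y - 96*exp(2*y) - 2*exp(y)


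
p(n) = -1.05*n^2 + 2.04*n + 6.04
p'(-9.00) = 20.94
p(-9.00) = -97.37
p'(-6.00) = 14.64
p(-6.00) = -44.00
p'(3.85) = -6.04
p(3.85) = -1.67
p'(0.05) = 1.94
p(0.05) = 6.14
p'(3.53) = -5.37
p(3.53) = 0.16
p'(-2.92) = 8.17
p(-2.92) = -8.87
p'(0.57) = 0.84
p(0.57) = 6.86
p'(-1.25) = 4.66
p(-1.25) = 1.85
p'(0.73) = 0.51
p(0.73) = 6.97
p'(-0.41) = 2.90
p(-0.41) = 5.03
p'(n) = 2.04 - 2.1*n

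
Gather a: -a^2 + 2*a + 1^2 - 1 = -a^2 + 2*a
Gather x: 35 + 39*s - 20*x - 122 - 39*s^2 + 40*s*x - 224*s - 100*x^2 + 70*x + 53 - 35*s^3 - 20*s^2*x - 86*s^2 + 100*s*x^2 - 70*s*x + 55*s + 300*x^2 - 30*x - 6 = -35*s^3 - 125*s^2 - 130*s + x^2*(100*s + 200) + x*(-20*s^2 - 30*s + 20) - 40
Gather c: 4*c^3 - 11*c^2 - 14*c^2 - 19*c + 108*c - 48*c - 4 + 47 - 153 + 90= 4*c^3 - 25*c^2 + 41*c - 20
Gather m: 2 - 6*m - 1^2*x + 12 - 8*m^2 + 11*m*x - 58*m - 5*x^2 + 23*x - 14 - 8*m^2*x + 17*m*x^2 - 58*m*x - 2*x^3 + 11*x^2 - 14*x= m^2*(-8*x - 8) + m*(17*x^2 - 47*x - 64) - 2*x^3 + 6*x^2 + 8*x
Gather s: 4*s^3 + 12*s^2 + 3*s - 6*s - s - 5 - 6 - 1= 4*s^3 + 12*s^2 - 4*s - 12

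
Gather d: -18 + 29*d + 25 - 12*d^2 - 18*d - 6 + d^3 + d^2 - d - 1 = d^3 - 11*d^2 + 10*d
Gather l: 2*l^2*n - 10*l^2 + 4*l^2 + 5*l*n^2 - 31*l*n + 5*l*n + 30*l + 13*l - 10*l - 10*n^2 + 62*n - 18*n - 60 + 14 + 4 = l^2*(2*n - 6) + l*(5*n^2 - 26*n + 33) - 10*n^2 + 44*n - 42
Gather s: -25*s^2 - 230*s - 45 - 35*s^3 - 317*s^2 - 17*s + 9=-35*s^3 - 342*s^2 - 247*s - 36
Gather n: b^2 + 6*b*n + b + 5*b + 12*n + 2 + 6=b^2 + 6*b + n*(6*b + 12) + 8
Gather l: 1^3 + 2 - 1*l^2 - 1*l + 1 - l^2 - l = -2*l^2 - 2*l + 4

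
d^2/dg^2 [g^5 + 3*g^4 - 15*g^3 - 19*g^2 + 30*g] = 20*g^3 + 36*g^2 - 90*g - 38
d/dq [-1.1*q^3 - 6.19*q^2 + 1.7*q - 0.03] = -3.3*q^2 - 12.38*q + 1.7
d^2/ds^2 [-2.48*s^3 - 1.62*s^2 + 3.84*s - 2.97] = -14.88*s - 3.24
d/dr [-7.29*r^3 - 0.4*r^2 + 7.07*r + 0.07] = -21.87*r^2 - 0.8*r + 7.07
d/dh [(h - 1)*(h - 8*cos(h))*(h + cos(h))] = (1 - h)*(h - 8*cos(h))*(sin(h) - 1) + (h - 1)*(h + cos(h))*(8*sin(h) + 1) + (h - 8*cos(h))*(h + cos(h))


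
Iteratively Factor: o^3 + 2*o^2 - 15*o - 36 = (o - 4)*(o^2 + 6*o + 9) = (o - 4)*(o + 3)*(o + 3)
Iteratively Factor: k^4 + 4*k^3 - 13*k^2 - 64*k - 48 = (k - 4)*(k^3 + 8*k^2 + 19*k + 12) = (k - 4)*(k + 4)*(k^2 + 4*k + 3) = (k - 4)*(k + 3)*(k + 4)*(k + 1)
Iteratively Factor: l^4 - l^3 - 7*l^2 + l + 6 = (l + 1)*(l^3 - 2*l^2 - 5*l + 6) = (l + 1)*(l + 2)*(l^2 - 4*l + 3) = (l - 3)*(l + 1)*(l + 2)*(l - 1)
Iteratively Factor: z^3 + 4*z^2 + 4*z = (z + 2)*(z^2 + 2*z) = z*(z + 2)*(z + 2)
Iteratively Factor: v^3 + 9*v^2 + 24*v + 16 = (v + 4)*(v^2 + 5*v + 4) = (v + 1)*(v + 4)*(v + 4)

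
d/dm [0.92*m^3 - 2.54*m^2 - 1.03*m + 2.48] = 2.76*m^2 - 5.08*m - 1.03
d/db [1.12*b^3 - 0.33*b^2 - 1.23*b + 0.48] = 3.36*b^2 - 0.66*b - 1.23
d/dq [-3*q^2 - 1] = -6*q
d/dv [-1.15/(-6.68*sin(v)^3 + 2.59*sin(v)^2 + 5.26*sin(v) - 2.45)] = (-23.046*sin(v)^2 + 5.957*sin(v) + 6.049)*cos(v)/(6.68*sin(v)^3 - 2.59*sin(v)^2 - 5.26*sin(v) + 2.45)^2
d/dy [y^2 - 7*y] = 2*y - 7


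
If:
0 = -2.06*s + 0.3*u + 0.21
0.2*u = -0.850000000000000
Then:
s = -0.52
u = -4.25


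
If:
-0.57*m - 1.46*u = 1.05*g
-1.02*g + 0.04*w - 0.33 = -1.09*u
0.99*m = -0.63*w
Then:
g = 0.17229476678161*w - 0.182936553138171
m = -0.636363636363636*w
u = 0.124532717538755*w + 0.131563959448684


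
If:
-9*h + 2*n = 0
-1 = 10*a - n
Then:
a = n/10 - 1/10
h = 2*n/9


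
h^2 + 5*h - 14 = (h - 2)*(h + 7)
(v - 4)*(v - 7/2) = v^2 - 15*v/2 + 14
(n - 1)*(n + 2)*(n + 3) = n^3 + 4*n^2 + n - 6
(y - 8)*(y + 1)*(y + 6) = y^3 - y^2 - 50*y - 48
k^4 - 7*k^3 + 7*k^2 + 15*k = k*(k - 5)*(k - 3)*(k + 1)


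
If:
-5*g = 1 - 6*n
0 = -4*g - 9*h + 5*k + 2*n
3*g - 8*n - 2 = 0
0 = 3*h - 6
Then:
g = -10/11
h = 2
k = 171/55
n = -13/22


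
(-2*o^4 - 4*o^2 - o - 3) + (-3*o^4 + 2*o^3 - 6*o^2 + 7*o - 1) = -5*o^4 + 2*o^3 - 10*o^2 + 6*o - 4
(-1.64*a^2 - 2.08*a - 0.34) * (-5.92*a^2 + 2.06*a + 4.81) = 9.7088*a^4 + 8.9352*a^3 - 10.1604*a^2 - 10.7052*a - 1.6354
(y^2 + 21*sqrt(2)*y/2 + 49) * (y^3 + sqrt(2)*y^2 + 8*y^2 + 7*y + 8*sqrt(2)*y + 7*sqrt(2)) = y^5 + 8*y^4 + 23*sqrt(2)*y^4/2 + 77*y^3 + 92*sqrt(2)*y^3 + 259*sqrt(2)*y^2/2 + 560*y^2 + 490*y + 392*sqrt(2)*y + 343*sqrt(2)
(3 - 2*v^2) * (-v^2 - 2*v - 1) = 2*v^4 + 4*v^3 - v^2 - 6*v - 3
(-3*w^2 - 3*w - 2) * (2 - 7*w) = 21*w^3 + 15*w^2 + 8*w - 4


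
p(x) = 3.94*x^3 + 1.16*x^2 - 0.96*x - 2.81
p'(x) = 11.82*x^2 + 2.32*x - 0.96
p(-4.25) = -280.23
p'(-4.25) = 202.68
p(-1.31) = -8.42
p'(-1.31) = 16.29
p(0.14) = -2.91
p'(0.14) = -0.40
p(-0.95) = -4.23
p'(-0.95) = 7.50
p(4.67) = 419.28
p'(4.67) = 267.66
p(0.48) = -2.57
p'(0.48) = 2.88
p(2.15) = 39.65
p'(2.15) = 58.67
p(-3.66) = -176.93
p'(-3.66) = 148.88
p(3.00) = 111.13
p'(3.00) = 112.38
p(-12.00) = -6632.57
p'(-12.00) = 1673.28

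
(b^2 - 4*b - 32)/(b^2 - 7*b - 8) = (b + 4)/(b + 1)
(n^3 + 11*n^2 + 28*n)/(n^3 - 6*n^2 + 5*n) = (n^2 + 11*n + 28)/(n^2 - 6*n + 5)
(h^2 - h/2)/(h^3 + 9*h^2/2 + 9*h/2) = (2*h - 1)/(2*h^2 + 9*h + 9)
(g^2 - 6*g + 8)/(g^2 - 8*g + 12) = (g - 4)/(g - 6)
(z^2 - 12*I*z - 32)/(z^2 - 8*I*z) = (z - 4*I)/z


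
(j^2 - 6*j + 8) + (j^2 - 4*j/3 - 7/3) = 2*j^2 - 22*j/3 + 17/3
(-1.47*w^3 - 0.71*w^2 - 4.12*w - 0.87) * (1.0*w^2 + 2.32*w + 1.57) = -1.47*w^5 - 4.1204*w^4 - 8.0751*w^3 - 11.5431*w^2 - 8.4868*w - 1.3659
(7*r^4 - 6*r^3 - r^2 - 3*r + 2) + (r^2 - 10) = 7*r^4 - 6*r^3 - 3*r - 8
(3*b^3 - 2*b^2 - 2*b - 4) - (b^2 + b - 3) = 3*b^3 - 3*b^2 - 3*b - 1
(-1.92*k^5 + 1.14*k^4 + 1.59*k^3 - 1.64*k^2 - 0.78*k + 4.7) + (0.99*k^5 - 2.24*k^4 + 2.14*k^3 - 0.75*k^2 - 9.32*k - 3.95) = -0.93*k^5 - 1.1*k^4 + 3.73*k^3 - 2.39*k^2 - 10.1*k + 0.75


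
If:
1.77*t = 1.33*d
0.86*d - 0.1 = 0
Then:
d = 0.12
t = 0.09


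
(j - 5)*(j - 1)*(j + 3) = j^3 - 3*j^2 - 13*j + 15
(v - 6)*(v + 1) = v^2 - 5*v - 6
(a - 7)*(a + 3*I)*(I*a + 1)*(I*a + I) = -a^4 + 6*a^3 - 2*I*a^3 + 4*a^2 + 12*I*a^2 + 18*a + 14*I*a + 21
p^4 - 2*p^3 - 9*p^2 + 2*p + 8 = (p - 4)*(p - 1)*(p + 1)*(p + 2)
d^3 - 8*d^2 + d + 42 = (d - 7)*(d - 3)*(d + 2)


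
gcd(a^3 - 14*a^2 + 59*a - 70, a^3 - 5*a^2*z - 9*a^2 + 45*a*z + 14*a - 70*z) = a^2 - 9*a + 14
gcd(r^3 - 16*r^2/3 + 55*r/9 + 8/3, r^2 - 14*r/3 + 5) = r - 3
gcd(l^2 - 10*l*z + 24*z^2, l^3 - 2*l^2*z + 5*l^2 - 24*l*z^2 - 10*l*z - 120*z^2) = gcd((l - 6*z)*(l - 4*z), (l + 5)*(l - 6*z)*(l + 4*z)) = -l + 6*z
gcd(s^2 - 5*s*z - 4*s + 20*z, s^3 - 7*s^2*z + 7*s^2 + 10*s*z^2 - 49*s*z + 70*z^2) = -s + 5*z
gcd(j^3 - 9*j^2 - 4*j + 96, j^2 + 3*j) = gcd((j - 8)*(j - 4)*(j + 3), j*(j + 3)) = j + 3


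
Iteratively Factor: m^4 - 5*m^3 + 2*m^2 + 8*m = (m - 4)*(m^3 - m^2 - 2*m) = (m - 4)*(m - 2)*(m^2 + m) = m*(m - 4)*(m - 2)*(m + 1)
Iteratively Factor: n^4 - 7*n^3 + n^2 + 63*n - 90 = (n - 3)*(n^3 - 4*n^2 - 11*n + 30) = (n - 3)*(n - 2)*(n^2 - 2*n - 15) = (n - 5)*(n - 3)*(n - 2)*(n + 3)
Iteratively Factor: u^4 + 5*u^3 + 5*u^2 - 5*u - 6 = (u + 1)*(u^3 + 4*u^2 + u - 6) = (u + 1)*(u + 3)*(u^2 + u - 2) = (u + 1)*(u + 2)*(u + 3)*(u - 1)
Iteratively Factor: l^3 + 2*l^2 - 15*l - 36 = (l - 4)*(l^2 + 6*l + 9) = (l - 4)*(l + 3)*(l + 3)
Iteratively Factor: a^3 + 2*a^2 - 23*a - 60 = (a - 5)*(a^2 + 7*a + 12) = (a - 5)*(a + 4)*(a + 3)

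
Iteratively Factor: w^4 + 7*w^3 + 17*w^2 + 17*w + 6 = (w + 3)*(w^3 + 4*w^2 + 5*w + 2) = (w + 1)*(w + 3)*(w^2 + 3*w + 2) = (w + 1)^2*(w + 3)*(w + 2)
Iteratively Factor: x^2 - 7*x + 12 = (x - 4)*(x - 3)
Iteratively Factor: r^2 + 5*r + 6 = (r + 3)*(r + 2)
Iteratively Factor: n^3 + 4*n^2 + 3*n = (n)*(n^2 + 4*n + 3) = n*(n + 1)*(n + 3)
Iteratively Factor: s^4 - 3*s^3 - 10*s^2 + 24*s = (s)*(s^3 - 3*s^2 - 10*s + 24) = s*(s - 2)*(s^2 - s - 12) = s*(s - 2)*(s + 3)*(s - 4)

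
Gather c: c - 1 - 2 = c - 3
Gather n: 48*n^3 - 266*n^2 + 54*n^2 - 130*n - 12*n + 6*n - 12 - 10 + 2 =48*n^3 - 212*n^2 - 136*n - 20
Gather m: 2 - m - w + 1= -m - w + 3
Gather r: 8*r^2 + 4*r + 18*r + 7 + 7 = 8*r^2 + 22*r + 14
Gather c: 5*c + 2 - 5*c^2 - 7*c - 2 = -5*c^2 - 2*c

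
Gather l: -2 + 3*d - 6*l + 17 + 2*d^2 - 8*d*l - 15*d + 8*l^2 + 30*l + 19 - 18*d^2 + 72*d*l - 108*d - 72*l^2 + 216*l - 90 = -16*d^2 - 120*d - 64*l^2 + l*(64*d + 240) - 56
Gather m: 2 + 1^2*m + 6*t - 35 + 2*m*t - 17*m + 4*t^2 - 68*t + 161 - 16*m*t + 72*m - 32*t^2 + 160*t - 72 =m*(56 - 14*t) - 28*t^2 + 98*t + 56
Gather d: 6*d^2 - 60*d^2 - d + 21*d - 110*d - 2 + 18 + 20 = -54*d^2 - 90*d + 36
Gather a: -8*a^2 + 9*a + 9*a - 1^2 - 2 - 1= -8*a^2 + 18*a - 4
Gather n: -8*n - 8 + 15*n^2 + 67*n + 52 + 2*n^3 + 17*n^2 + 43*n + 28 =2*n^3 + 32*n^2 + 102*n + 72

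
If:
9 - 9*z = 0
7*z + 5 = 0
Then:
No Solution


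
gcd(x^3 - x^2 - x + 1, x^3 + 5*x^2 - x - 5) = x^2 - 1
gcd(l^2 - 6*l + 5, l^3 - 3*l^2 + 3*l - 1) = l - 1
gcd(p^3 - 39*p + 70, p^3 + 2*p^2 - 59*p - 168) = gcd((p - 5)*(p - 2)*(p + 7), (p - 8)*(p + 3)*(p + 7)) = p + 7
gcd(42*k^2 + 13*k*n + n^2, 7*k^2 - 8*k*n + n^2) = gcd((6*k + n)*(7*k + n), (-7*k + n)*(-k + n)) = 1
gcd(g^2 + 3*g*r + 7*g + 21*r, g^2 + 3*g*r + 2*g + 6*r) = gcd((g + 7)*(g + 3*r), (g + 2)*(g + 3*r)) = g + 3*r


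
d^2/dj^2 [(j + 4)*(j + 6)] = 2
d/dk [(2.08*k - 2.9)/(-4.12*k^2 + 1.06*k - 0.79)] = (8.5696*k^2 - 23.896*k + 1.4308)/(16.9744*k^4 - 8.7344*k^3 + 7.6332*k^2 - 1.6748*k + 0.6241)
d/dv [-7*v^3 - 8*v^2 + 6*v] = -21*v^2 - 16*v + 6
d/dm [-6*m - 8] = -6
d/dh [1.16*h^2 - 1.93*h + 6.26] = 2.32*h - 1.93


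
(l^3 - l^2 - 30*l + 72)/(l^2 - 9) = (l^2 + 2*l - 24)/(l + 3)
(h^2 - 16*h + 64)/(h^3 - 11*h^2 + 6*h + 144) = (h - 8)/(h^2 - 3*h - 18)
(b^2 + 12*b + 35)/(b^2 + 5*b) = (b + 7)/b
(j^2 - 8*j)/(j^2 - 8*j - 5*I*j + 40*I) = j/(j - 5*I)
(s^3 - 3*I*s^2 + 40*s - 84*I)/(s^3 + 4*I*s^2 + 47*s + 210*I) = (s - 2*I)/(s + 5*I)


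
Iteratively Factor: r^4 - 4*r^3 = (r - 4)*(r^3) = r*(r - 4)*(r^2) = r^2*(r - 4)*(r)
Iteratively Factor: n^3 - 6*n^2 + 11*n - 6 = (n - 3)*(n^2 - 3*n + 2) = (n - 3)*(n - 1)*(n - 2)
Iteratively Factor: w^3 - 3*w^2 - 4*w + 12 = (w + 2)*(w^2 - 5*w + 6) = (w - 2)*(w + 2)*(w - 3)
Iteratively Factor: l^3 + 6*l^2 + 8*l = (l + 4)*(l^2 + 2*l) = (l + 2)*(l + 4)*(l)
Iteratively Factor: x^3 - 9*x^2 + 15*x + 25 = (x - 5)*(x^2 - 4*x - 5) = (x - 5)*(x + 1)*(x - 5)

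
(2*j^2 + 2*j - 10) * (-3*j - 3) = -6*j^3 - 12*j^2 + 24*j + 30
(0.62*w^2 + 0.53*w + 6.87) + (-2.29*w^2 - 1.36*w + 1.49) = -1.67*w^2 - 0.83*w + 8.36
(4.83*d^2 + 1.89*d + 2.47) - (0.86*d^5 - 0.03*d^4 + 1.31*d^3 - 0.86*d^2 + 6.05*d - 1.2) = -0.86*d^5 + 0.03*d^4 - 1.31*d^3 + 5.69*d^2 - 4.16*d + 3.67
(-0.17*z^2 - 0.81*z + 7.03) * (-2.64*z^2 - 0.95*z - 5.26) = 0.4488*z^4 + 2.2999*z^3 - 16.8955*z^2 - 2.4179*z - 36.9778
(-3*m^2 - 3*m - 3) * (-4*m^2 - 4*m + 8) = 12*m^4 + 24*m^3 - 12*m - 24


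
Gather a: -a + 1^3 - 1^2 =-a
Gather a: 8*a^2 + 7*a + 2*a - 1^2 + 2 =8*a^2 + 9*a + 1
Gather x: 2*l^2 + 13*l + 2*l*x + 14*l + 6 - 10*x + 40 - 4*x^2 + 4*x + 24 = 2*l^2 + 27*l - 4*x^2 + x*(2*l - 6) + 70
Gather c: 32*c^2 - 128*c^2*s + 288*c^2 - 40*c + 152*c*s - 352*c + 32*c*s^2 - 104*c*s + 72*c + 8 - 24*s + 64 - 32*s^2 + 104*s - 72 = c^2*(320 - 128*s) + c*(32*s^2 + 48*s - 320) - 32*s^2 + 80*s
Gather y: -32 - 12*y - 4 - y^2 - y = -y^2 - 13*y - 36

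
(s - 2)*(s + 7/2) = s^2 + 3*s/2 - 7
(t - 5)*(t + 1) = t^2 - 4*t - 5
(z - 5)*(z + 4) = z^2 - z - 20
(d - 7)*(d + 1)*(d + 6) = d^3 - 43*d - 42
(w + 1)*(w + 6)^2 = w^3 + 13*w^2 + 48*w + 36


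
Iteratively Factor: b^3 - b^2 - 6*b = (b)*(b^2 - b - 6) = b*(b + 2)*(b - 3)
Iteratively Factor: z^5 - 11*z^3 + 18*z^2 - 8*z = (z)*(z^4 - 11*z^2 + 18*z - 8) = z*(z + 4)*(z^3 - 4*z^2 + 5*z - 2) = z*(z - 1)*(z + 4)*(z^2 - 3*z + 2) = z*(z - 2)*(z - 1)*(z + 4)*(z - 1)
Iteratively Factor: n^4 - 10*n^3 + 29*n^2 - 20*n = (n)*(n^3 - 10*n^2 + 29*n - 20) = n*(n - 4)*(n^2 - 6*n + 5) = n*(n - 4)*(n - 1)*(n - 5)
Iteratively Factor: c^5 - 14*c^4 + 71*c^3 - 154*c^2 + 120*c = (c - 4)*(c^4 - 10*c^3 + 31*c^2 - 30*c) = (c - 5)*(c - 4)*(c^3 - 5*c^2 + 6*c) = c*(c - 5)*(c - 4)*(c^2 - 5*c + 6) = c*(c - 5)*(c - 4)*(c - 3)*(c - 2)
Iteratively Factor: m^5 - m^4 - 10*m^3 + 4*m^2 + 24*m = (m)*(m^4 - m^3 - 10*m^2 + 4*m + 24) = m*(m + 2)*(m^3 - 3*m^2 - 4*m + 12) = m*(m - 3)*(m + 2)*(m^2 - 4) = m*(m - 3)*(m - 2)*(m + 2)*(m + 2)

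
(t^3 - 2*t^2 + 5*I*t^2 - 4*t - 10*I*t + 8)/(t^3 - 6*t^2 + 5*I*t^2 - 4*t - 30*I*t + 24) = (t - 2)/(t - 6)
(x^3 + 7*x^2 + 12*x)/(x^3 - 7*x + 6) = x*(x + 4)/(x^2 - 3*x + 2)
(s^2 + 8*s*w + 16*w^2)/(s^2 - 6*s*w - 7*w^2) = (s^2 + 8*s*w + 16*w^2)/(s^2 - 6*s*w - 7*w^2)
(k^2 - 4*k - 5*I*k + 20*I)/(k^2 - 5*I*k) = (k - 4)/k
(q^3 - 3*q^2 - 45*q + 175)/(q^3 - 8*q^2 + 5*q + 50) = (q + 7)/(q + 2)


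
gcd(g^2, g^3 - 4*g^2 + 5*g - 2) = 1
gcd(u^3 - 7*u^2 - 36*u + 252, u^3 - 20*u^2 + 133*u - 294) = u^2 - 13*u + 42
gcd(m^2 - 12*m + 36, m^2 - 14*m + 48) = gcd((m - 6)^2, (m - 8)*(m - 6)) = m - 6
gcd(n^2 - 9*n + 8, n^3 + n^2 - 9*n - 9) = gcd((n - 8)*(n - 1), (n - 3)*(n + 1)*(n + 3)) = 1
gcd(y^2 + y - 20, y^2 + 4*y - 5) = y + 5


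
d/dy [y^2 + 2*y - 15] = 2*y + 2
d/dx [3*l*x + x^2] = 3*l + 2*x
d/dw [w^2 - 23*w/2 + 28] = 2*w - 23/2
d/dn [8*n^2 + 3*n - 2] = 16*n + 3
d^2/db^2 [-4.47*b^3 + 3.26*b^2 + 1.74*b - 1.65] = 6.52 - 26.82*b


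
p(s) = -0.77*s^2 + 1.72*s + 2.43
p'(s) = 1.72 - 1.54*s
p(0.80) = 3.31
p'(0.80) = 0.49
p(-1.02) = -0.13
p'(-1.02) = 3.29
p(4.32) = -4.51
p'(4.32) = -4.93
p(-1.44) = -1.64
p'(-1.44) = 3.94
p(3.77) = -2.03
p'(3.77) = -4.09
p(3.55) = -1.17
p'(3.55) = -3.75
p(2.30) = 2.31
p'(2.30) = -1.82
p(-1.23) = -0.85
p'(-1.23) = 3.61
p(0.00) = 2.43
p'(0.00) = 1.72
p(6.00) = -14.97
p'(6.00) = -7.52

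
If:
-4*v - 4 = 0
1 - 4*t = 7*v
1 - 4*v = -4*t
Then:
No Solution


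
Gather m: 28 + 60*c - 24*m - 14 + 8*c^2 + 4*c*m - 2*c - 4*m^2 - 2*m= 8*c^2 + 58*c - 4*m^2 + m*(4*c - 26) + 14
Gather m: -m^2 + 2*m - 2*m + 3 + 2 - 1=4 - m^2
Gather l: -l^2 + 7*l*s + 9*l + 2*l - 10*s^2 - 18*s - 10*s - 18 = -l^2 + l*(7*s + 11) - 10*s^2 - 28*s - 18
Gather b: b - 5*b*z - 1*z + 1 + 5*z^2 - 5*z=b*(1 - 5*z) + 5*z^2 - 6*z + 1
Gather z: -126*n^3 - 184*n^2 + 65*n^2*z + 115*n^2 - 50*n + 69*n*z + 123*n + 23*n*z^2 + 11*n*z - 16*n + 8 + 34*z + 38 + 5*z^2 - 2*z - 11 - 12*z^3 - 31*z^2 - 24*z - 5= -126*n^3 - 69*n^2 + 57*n - 12*z^3 + z^2*(23*n - 26) + z*(65*n^2 + 80*n + 8) + 30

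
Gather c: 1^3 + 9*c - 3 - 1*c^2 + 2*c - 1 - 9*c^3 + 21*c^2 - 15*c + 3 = -9*c^3 + 20*c^2 - 4*c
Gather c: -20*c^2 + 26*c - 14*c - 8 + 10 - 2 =-20*c^2 + 12*c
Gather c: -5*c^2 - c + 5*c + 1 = -5*c^2 + 4*c + 1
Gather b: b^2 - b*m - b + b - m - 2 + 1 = b^2 - b*m - m - 1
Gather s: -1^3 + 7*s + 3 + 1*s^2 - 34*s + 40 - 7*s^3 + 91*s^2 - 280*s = -7*s^3 + 92*s^2 - 307*s + 42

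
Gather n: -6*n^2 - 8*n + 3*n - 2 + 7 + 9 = -6*n^2 - 5*n + 14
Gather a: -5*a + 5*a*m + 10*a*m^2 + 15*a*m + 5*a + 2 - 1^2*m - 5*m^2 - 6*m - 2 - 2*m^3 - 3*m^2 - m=a*(10*m^2 + 20*m) - 2*m^3 - 8*m^2 - 8*m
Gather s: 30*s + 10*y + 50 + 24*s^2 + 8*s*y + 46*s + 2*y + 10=24*s^2 + s*(8*y + 76) + 12*y + 60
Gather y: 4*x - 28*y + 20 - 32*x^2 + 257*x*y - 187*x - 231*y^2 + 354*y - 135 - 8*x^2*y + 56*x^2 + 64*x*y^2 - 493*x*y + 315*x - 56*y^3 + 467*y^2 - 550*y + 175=24*x^2 + 132*x - 56*y^3 + y^2*(64*x + 236) + y*(-8*x^2 - 236*x - 224) + 60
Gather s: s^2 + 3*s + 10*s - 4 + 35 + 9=s^2 + 13*s + 40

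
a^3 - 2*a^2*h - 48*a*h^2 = a*(a - 8*h)*(a + 6*h)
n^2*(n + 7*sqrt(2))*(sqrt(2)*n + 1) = sqrt(2)*n^4 + 15*n^3 + 7*sqrt(2)*n^2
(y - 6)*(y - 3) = y^2 - 9*y + 18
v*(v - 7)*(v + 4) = v^3 - 3*v^2 - 28*v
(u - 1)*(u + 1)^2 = u^3 + u^2 - u - 1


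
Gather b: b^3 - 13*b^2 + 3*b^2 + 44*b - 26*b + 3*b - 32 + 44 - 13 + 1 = b^3 - 10*b^2 + 21*b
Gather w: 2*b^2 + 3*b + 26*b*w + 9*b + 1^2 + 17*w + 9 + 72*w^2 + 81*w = 2*b^2 + 12*b + 72*w^2 + w*(26*b + 98) + 10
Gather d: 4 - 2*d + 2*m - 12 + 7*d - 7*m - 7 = 5*d - 5*m - 15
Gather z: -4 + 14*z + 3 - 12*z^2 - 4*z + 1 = -12*z^2 + 10*z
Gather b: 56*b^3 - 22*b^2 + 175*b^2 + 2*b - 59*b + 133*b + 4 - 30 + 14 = 56*b^3 + 153*b^2 + 76*b - 12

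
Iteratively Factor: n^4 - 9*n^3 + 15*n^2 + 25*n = (n - 5)*(n^3 - 4*n^2 - 5*n) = n*(n - 5)*(n^2 - 4*n - 5) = n*(n - 5)*(n + 1)*(n - 5)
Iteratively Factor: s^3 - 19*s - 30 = (s - 5)*(s^2 + 5*s + 6) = (s - 5)*(s + 2)*(s + 3)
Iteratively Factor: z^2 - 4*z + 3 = (z - 1)*(z - 3)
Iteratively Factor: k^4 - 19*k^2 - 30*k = (k)*(k^3 - 19*k - 30) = k*(k + 2)*(k^2 - 2*k - 15) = k*(k + 2)*(k + 3)*(k - 5)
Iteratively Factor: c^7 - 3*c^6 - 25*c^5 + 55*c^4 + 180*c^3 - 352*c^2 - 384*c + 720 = (c - 2)*(c^6 - c^5 - 27*c^4 + c^3 + 182*c^2 + 12*c - 360) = (c - 5)*(c - 2)*(c^5 + 4*c^4 - 7*c^3 - 34*c^2 + 12*c + 72) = (c - 5)*(c - 2)^2*(c^4 + 6*c^3 + 5*c^2 - 24*c - 36) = (c - 5)*(c - 2)^2*(c + 3)*(c^3 + 3*c^2 - 4*c - 12) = (c - 5)*(c - 2)^3*(c + 3)*(c^2 + 5*c + 6) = (c - 5)*(c - 2)^3*(c + 3)^2*(c + 2)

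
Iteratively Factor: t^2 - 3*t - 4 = (t - 4)*(t + 1)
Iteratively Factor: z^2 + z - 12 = (z - 3)*(z + 4)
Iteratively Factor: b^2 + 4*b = (b)*(b + 4)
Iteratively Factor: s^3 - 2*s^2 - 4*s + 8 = (s - 2)*(s^2 - 4) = (s - 2)*(s + 2)*(s - 2)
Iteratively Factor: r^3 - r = (r + 1)*(r^2 - r) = r*(r + 1)*(r - 1)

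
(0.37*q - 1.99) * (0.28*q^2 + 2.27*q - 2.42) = 0.1036*q^3 + 0.2827*q^2 - 5.4127*q + 4.8158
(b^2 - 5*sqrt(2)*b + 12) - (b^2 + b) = -5*sqrt(2)*b - b + 12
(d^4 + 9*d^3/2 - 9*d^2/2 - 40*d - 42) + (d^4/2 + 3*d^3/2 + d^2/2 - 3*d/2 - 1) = 3*d^4/2 + 6*d^3 - 4*d^2 - 83*d/2 - 43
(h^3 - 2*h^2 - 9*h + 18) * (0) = 0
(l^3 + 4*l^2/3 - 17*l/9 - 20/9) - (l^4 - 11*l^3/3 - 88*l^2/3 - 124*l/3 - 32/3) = -l^4 + 14*l^3/3 + 92*l^2/3 + 355*l/9 + 76/9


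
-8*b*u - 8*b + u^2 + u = (-8*b + u)*(u + 1)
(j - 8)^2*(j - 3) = j^3 - 19*j^2 + 112*j - 192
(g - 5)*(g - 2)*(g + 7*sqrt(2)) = g^3 - 7*g^2 + 7*sqrt(2)*g^2 - 49*sqrt(2)*g + 10*g + 70*sqrt(2)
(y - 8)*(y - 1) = y^2 - 9*y + 8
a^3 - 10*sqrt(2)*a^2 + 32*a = a*(a - 8*sqrt(2))*(a - 2*sqrt(2))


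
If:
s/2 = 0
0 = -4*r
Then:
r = 0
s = 0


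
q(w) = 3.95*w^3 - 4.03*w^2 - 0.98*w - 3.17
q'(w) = 11.85*w^2 - 8.06*w - 0.98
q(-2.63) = -100.32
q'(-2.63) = 102.18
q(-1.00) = -10.17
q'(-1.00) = 18.93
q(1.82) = 5.51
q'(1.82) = 23.60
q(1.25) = -2.98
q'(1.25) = 7.46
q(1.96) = 9.17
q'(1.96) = 28.75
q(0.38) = -3.91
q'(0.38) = -2.33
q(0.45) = -4.07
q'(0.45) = -2.21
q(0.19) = -3.47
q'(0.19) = -2.08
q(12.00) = 6230.35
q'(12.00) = 1608.70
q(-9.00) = -3200.33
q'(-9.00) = 1031.41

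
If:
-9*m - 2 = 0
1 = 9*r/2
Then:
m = -2/9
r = 2/9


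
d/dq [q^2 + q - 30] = 2*q + 1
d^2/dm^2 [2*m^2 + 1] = 4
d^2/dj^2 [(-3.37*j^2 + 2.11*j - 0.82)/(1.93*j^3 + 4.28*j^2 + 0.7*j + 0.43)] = (-25.105826*j^6 + 47.157234*j^5 + 95.240868*j^4 + 22.573702*j^3 - 80.573628*j^2 - 33.956676*j - 0.30179)/(7.189057*j^9 + 47.827716*j^8 + 113.885826*j^7 + 117.901553*j^6 + 62.617572*j^5 + 33.407916*j^4 + 9.143251*j^3 + 3.006216*j^2 + 0.38829*j + 0.079507)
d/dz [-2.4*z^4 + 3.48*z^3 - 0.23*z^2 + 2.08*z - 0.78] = -9.6*z^3 + 10.44*z^2 - 0.46*z + 2.08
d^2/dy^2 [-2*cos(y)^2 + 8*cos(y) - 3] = -8*cos(y) + 4*cos(2*y)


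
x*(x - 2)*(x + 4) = x^3 + 2*x^2 - 8*x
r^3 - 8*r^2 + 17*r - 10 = (r - 5)*(r - 2)*(r - 1)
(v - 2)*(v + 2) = v^2 - 4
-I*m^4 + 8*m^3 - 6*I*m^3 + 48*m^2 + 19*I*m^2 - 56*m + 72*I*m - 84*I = (m + 7)*(m + 2*I)*(m + 6*I)*(-I*m + I)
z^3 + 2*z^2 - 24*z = z*(z - 4)*(z + 6)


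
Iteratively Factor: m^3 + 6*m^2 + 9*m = (m)*(m^2 + 6*m + 9) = m*(m + 3)*(m + 3)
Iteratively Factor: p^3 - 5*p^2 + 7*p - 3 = (p - 1)*(p^2 - 4*p + 3) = (p - 3)*(p - 1)*(p - 1)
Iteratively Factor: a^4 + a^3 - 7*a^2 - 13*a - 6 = (a - 3)*(a^3 + 4*a^2 + 5*a + 2) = (a - 3)*(a + 2)*(a^2 + 2*a + 1) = (a - 3)*(a + 1)*(a + 2)*(a + 1)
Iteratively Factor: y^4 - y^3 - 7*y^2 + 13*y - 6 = (y - 2)*(y^3 + y^2 - 5*y + 3) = (y - 2)*(y - 1)*(y^2 + 2*y - 3) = (y - 2)*(y - 1)^2*(y + 3)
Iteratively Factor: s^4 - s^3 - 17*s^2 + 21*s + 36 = (s - 3)*(s^3 + 2*s^2 - 11*s - 12) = (s - 3)*(s + 4)*(s^2 - 2*s - 3) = (s - 3)^2*(s + 4)*(s + 1)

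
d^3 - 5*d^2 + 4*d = d*(d - 4)*(d - 1)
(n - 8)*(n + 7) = n^2 - n - 56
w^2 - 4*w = w*(w - 4)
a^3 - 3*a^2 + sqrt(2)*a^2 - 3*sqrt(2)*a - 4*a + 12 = (a - 3)*(a - sqrt(2))*(a + 2*sqrt(2))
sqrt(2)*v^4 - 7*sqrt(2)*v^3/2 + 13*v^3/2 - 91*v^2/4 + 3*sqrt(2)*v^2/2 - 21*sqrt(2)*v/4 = v*(v - 7/2)*(v + 3*sqrt(2))*(sqrt(2)*v + 1/2)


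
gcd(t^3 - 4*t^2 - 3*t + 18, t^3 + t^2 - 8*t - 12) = t^2 - t - 6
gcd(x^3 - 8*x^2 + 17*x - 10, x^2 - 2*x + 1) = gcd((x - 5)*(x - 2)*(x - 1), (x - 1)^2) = x - 1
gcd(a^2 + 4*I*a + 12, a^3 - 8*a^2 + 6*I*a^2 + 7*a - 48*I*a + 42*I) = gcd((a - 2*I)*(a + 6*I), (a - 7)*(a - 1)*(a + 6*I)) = a + 6*I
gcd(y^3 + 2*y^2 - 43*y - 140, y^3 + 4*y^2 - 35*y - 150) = y + 5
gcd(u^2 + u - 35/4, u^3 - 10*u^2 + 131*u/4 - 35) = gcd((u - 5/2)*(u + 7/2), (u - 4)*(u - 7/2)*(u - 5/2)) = u - 5/2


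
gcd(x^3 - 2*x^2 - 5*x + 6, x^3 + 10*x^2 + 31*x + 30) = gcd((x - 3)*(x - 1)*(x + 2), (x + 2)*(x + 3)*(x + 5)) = x + 2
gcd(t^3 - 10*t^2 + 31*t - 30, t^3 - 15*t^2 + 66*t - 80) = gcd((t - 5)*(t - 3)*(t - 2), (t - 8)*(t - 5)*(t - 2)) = t^2 - 7*t + 10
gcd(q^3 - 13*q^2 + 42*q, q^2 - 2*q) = q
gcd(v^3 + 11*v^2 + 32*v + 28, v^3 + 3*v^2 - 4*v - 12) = v + 2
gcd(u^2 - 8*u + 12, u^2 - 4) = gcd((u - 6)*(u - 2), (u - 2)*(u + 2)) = u - 2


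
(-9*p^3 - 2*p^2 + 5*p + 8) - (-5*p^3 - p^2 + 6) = -4*p^3 - p^2 + 5*p + 2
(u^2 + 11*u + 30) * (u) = u^3 + 11*u^2 + 30*u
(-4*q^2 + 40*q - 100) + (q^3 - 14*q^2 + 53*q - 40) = q^3 - 18*q^2 + 93*q - 140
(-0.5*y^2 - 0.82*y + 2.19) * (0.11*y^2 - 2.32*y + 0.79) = -0.055*y^4 + 1.0698*y^3 + 1.7483*y^2 - 5.7286*y + 1.7301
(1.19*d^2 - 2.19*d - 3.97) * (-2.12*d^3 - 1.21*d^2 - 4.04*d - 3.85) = -2.5228*d^5 + 3.2029*d^4 + 6.2587*d^3 + 9.0698*d^2 + 24.4703*d + 15.2845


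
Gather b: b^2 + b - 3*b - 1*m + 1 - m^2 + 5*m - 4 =b^2 - 2*b - m^2 + 4*m - 3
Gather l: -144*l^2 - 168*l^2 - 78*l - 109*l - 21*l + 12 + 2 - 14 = -312*l^2 - 208*l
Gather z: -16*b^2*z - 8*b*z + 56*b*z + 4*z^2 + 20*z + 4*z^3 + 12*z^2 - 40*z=4*z^3 + 16*z^2 + z*(-16*b^2 + 48*b - 20)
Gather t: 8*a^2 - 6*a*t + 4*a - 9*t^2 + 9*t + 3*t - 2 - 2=8*a^2 + 4*a - 9*t^2 + t*(12 - 6*a) - 4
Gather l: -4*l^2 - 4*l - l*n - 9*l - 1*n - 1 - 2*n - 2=-4*l^2 + l*(-n - 13) - 3*n - 3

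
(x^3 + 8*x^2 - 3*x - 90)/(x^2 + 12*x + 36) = (x^2 + 2*x - 15)/(x + 6)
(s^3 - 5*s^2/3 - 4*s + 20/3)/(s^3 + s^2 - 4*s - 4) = (s - 5/3)/(s + 1)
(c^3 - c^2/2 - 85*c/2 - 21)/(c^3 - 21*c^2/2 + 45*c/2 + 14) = (c + 6)/(c - 4)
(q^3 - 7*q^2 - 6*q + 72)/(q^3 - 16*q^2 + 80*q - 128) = (q^2 - 3*q - 18)/(q^2 - 12*q + 32)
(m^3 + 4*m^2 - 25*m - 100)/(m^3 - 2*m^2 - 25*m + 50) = (m + 4)/(m - 2)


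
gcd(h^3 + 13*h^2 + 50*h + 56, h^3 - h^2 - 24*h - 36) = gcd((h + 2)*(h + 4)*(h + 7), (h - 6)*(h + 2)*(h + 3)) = h + 2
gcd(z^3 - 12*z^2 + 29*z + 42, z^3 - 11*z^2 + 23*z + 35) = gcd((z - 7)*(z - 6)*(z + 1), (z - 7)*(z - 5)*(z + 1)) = z^2 - 6*z - 7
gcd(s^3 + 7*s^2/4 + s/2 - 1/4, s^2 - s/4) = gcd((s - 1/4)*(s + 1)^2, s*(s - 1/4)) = s - 1/4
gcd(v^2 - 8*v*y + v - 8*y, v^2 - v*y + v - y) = v + 1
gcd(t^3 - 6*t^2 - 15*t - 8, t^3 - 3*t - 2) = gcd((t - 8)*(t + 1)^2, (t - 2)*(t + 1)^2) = t^2 + 2*t + 1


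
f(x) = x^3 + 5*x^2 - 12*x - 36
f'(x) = 3*x^2 + 10*x - 12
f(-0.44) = -29.84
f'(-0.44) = -15.82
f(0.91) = -42.03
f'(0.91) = -0.42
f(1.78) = -35.88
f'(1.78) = 15.31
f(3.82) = 46.86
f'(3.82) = 69.98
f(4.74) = 125.95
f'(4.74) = 102.80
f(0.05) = -36.59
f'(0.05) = -11.49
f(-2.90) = 16.46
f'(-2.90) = -15.77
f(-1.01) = -19.81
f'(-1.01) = -19.04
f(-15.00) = -2106.00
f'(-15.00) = 513.00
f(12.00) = 2268.00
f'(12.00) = 540.00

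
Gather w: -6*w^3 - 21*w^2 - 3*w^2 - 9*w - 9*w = -6*w^3 - 24*w^2 - 18*w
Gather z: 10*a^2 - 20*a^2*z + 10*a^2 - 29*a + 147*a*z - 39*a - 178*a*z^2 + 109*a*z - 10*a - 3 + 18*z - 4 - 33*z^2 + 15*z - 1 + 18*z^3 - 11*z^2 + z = 20*a^2 - 78*a + 18*z^3 + z^2*(-178*a - 44) + z*(-20*a^2 + 256*a + 34) - 8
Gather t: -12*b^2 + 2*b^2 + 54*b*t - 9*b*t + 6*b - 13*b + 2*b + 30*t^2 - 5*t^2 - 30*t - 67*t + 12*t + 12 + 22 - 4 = -10*b^2 - 5*b + 25*t^2 + t*(45*b - 85) + 30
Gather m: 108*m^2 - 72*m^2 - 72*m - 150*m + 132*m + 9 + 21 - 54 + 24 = 36*m^2 - 90*m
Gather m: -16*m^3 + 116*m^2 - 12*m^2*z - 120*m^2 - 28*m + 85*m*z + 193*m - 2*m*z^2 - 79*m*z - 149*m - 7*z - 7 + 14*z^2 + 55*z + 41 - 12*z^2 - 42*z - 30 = -16*m^3 + m^2*(-12*z - 4) + m*(-2*z^2 + 6*z + 16) + 2*z^2 + 6*z + 4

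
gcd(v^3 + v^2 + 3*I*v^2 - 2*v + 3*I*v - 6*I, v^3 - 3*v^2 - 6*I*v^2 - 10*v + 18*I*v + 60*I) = v + 2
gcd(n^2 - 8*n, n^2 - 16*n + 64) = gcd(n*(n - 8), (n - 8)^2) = n - 8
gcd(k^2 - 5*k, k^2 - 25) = k - 5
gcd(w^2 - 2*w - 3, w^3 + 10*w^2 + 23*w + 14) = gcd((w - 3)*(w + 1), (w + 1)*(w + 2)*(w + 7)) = w + 1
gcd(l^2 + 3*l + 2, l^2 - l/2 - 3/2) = l + 1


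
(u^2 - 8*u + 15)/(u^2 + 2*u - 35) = (u - 3)/(u + 7)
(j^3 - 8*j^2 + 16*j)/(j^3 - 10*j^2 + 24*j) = (j - 4)/(j - 6)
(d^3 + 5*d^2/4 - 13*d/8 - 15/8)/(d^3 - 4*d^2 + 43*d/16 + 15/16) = 2*(2*d^2 + 5*d + 3)/(4*d^2 - 11*d - 3)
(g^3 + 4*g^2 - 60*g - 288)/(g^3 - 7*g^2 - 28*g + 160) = (g^2 + 12*g + 36)/(g^2 + g - 20)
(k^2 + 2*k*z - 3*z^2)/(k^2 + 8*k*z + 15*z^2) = (k - z)/(k + 5*z)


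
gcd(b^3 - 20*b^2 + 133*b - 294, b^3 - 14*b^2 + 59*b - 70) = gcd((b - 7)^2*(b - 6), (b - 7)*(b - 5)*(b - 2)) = b - 7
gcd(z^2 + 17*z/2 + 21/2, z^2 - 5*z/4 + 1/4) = 1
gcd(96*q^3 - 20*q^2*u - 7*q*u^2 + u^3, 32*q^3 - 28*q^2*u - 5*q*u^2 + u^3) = 32*q^2 + 4*q*u - u^2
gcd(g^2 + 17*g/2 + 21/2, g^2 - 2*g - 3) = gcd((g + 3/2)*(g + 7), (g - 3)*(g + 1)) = 1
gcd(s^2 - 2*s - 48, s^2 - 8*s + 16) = 1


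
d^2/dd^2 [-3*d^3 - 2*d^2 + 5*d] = -18*d - 4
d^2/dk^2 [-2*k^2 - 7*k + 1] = -4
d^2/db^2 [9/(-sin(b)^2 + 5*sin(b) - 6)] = 9*(4*sin(b)^4 - 15*sin(b)^3 - 5*sin(b)^2 + 60*sin(b) - 38)/(sin(b)^2 - 5*sin(b) + 6)^3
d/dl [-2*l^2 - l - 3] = -4*l - 1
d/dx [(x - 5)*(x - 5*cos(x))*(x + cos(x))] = (5 - x)*(x - 5*cos(x))*(sin(x) - 1) + (x - 5)*(x + cos(x))*(5*sin(x) + 1) + (x - 5*cos(x))*(x + cos(x))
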